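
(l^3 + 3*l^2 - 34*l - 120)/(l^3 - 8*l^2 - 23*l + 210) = (l + 4)/(l - 7)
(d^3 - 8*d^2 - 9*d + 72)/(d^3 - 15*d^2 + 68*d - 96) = (d + 3)/(d - 4)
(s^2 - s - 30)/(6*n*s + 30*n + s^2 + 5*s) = (s - 6)/(6*n + s)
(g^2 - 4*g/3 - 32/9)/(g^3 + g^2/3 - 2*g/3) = (9*g^2 - 12*g - 32)/(3*g*(3*g^2 + g - 2))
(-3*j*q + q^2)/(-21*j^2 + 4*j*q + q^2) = q/(7*j + q)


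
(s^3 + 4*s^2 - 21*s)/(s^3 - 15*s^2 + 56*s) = (s^2 + 4*s - 21)/(s^2 - 15*s + 56)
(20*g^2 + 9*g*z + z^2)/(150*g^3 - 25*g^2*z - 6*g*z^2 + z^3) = (4*g + z)/(30*g^2 - 11*g*z + z^2)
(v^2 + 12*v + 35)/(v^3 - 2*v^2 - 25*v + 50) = (v + 7)/(v^2 - 7*v + 10)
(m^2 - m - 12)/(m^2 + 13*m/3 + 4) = 3*(m - 4)/(3*m + 4)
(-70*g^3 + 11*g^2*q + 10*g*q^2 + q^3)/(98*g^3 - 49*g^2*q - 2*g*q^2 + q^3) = (5*g + q)/(-7*g + q)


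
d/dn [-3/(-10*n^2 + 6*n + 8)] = 3*(3 - 10*n)/(2*(-5*n^2 + 3*n + 4)^2)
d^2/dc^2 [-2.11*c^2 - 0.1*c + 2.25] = -4.22000000000000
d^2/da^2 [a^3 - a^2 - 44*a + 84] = 6*a - 2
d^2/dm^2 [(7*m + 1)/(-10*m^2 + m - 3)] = 2*(-(7*m + 1)*(20*m - 1)^2 + 3*(70*m + 1)*(10*m^2 - m + 3))/(10*m^2 - m + 3)^3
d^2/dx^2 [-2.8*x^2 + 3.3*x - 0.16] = -5.60000000000000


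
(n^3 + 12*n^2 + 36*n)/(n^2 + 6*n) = n + 6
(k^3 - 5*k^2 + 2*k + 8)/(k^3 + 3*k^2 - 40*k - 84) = (k^3 - 5*k^2 + 2*k + 8)/(k^3 + 3*k^2 - 40*k - 84)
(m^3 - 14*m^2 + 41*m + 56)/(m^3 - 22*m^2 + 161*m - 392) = (m + 1)/(m - 7)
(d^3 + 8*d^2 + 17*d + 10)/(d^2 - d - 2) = (d^2 + 7*d + 10)/(d - 2)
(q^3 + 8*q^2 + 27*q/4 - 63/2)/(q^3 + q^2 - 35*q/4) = (2*q^2 + 9*q - 18)/(q*(2*q - 5))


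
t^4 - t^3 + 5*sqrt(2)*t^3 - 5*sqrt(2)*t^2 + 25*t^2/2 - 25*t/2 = t*(t - 1)*(t + 5*sqrt(2)/2)^2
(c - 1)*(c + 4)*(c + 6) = c^3 + 9*c^2 + 14*c - 24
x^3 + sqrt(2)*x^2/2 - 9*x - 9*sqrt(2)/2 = (x - 3)*(x + 3)*(x + sqrt(2)/2)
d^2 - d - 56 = (d - 8)*(d + 7)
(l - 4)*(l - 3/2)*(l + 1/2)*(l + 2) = l^4 - 3*l^3 - 27*l^2/4 + 19*l/2 + 6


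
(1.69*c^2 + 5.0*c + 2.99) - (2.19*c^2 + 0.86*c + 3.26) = -0.5*c^2 + 4.14*c - 0.27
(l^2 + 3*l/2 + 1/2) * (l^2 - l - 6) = l^4 + l^3/2 - 7*l^2 - 19*l/2 - 3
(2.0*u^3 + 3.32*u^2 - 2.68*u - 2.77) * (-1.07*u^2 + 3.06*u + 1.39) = -2.14*u^5 + 2.5676*u^4 + 15.8068*u^3 - 0.622100000000001*u^2 - 12.2014*u - 3.8503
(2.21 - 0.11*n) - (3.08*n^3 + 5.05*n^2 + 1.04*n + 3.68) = -3.08*n^3 - 5.05*n^2 - 1.15*n - 1.47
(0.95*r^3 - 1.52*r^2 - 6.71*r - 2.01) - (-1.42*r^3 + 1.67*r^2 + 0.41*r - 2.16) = 2.37*r^3 - 3.19*r^2 - 7.12*r + 0.15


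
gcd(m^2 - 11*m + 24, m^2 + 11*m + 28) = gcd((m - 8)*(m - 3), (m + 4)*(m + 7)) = 1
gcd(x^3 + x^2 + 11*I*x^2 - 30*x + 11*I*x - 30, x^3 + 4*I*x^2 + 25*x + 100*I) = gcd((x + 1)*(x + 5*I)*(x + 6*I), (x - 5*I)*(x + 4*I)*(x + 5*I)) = x + 5*I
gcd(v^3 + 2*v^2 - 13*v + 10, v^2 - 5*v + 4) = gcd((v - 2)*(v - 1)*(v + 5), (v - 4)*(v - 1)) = v - 1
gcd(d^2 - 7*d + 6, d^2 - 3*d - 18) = d - 6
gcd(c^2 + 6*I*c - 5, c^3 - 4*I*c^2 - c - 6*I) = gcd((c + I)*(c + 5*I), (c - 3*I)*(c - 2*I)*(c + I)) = c + I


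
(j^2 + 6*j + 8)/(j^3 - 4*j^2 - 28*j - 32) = (j + 4)/(j^2 - 6*j - 16)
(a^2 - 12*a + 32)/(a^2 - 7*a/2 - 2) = 2*(a - 8)/(2*a + 1)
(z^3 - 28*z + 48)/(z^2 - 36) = (z^2 - 6*z + 8)/(z - 6)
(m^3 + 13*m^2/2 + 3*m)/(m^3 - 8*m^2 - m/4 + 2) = 2*m*(m + 6)/(2*m^2 - 17*m + 8)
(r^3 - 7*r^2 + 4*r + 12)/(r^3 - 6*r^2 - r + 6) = (r - 2)/(r - 1)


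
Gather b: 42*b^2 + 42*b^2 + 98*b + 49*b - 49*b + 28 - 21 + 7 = 84*b^2 + 98*b + 14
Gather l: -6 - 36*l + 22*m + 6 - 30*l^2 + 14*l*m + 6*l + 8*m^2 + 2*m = -30*l^2 + l*(14*m - 30) + 8*m^2 + 24*m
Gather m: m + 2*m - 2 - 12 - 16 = 3*m - 30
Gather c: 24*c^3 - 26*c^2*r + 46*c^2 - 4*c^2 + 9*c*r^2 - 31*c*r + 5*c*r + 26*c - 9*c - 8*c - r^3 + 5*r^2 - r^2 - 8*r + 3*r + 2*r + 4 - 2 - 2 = 24*c^3 + c^2*(42 - 26*r) + c*(9*r^2 - 26*r + 9) - r^3 + 4*r^2 - 3*r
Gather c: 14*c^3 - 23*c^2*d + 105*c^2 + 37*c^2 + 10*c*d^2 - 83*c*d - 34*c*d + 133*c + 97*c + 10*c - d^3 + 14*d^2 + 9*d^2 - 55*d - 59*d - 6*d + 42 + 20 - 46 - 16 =14*c^3 + c^2*(142 - 23*d) + c*(10*d^2 - 117*d + 240) - d^3 + 23*d^2 - 120*d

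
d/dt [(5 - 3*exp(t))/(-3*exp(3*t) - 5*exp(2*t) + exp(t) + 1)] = (-(3*exp(t) - 5)*(9*exp(2*t) + 10*exp(t) - 1) + 9*exp(3*t) + 15*exp(2*t) - 3*exp(t) - 3)*exp(t)/(3*exp(3*t) + 5*exp(2*t) - exp(t) - 1)^2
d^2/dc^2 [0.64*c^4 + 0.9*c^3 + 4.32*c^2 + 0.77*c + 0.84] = 7.68*c^2 + 5.4*c + 8.64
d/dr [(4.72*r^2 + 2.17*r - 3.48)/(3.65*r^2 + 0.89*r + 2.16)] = (-3.7197*r^2 + 45.7944*r + 7.7844)/(13.3225*r^4 + 6.497*r^3 + 16.5601*r^2 + 3.8448*r + 4.6656)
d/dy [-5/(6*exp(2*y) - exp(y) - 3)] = (60*exp(y) - 5)*exp(y)/(-6*exp(2*y) + exp(y) + 3)^2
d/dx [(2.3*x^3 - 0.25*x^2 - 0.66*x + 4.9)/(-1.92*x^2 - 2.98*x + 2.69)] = (-4.416*x^4 - 13.708*x^3 + 18.0388*x^2 + 17.471*x + 12.8266)/(3.6864*x^4 + 11.4432*x^3 - 1.4492*x^2 - 16.0324*x + 7.2361)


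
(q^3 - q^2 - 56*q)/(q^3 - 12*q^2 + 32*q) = (q + 7)/(q - 4)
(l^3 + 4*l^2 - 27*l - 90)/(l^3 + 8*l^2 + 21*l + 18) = (l^2 + l - 30)/(l^2 + 5*l + 6)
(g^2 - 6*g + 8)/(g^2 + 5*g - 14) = (g - 4)/(g + 7)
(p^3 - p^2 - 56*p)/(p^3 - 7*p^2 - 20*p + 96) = p*(p + 7)/(p^2 + p - 12)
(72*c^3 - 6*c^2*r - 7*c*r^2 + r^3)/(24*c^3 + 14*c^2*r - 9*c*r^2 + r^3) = (3*c + r)/(c + r)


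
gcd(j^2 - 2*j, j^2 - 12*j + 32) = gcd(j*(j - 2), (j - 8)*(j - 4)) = 1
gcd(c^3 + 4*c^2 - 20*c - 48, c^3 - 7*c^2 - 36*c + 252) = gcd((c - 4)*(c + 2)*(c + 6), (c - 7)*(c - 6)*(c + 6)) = c + 6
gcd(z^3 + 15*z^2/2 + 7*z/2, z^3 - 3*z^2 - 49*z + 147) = z + 7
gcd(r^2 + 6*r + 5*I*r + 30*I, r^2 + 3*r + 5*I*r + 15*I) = r + 5*I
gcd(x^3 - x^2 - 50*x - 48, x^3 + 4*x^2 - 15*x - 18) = x^2 + 7*x + 6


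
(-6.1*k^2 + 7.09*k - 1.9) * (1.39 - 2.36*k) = 14.396*k^3 - 25.2114*k^2 + 14.3391*k - 2.641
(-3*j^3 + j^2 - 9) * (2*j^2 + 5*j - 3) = -6*j^5 - 13*j^4 + 14*j^3 - 21*j^2 - 45*j + 27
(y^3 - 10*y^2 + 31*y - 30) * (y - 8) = y^4 - 18*y^3 + 111*y^2 - 278*y + 240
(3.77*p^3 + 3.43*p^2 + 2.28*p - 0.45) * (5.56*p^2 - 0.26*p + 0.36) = 20.9612*p^5 + 18.0906*p^4 + 13.1422*p^3 - 1.86*p^2 + 0.9378*p - 0.162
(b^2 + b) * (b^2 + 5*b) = b^4 + 6*b^3 + 5*b^2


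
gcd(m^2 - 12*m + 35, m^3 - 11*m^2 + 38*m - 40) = m - 5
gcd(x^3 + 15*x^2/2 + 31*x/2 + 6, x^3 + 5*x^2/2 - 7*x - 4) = x^2 + 9*x/2 + 2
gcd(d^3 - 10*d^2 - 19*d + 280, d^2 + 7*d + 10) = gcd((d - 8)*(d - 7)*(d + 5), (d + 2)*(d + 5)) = d + 5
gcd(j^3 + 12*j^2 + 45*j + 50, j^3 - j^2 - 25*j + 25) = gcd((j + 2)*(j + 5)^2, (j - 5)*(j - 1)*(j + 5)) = j + 5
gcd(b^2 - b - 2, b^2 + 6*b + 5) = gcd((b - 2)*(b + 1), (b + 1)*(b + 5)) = b + 1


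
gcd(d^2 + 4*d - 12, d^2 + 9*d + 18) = d + 6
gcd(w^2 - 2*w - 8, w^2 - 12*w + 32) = w - 4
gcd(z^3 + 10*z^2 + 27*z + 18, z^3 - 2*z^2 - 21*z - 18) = z^2 + 4*z + 3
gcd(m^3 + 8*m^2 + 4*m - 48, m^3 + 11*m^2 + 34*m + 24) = m^2 + 10*m + 24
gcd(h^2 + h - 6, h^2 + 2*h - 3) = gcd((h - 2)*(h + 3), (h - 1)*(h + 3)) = h + 3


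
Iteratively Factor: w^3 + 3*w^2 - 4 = (w + 2)*(w^2 + w - 2) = (w + 2)^2*(w - 1)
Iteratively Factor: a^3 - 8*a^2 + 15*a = (a)*(a^2 - 8*a + 15) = a*(a - 3)*(a - 5)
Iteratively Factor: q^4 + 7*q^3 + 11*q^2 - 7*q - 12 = (q + 1)*(q^3 + 6*q^2 + 5*q - 12) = (q + 1)*(q + 3)*(q^2 + 3*q - 4) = (q - 1)*(q + 1)*(q + 3)*(q + 4)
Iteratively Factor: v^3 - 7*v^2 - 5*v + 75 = (v - 5)*(v^2 - 2*v - 15) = (v - 5)^2*(v + 3)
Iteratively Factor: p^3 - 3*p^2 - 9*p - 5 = (p + 1)*(p^2 - 4*p - 5) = (p - 5)*(p + 1)*(p + 1)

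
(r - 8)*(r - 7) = r^2 - 15*r + 56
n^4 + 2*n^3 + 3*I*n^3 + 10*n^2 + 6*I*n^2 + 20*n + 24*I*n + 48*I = (n + 2)*(n - 3*I)*(n + 2*I)*(n + 4*I)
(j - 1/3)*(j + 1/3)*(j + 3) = j^3 + 3*j^2 - j/9 - 1/3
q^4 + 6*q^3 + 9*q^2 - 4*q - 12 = (q - 1)*(q + 2)^2*(q + 3)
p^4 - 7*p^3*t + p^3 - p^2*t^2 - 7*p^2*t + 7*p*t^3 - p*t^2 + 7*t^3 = (p + 1)*(p - 7*t)*(p - t)*(p + t)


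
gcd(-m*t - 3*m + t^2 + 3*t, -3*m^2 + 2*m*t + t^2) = -m + t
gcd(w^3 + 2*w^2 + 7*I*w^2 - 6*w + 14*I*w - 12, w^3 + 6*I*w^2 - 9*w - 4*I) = w + I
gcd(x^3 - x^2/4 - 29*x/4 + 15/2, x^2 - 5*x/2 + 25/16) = x - 5/4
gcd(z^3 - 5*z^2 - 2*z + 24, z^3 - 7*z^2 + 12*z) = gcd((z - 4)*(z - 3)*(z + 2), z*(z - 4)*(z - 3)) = z^2 - 7*z + 12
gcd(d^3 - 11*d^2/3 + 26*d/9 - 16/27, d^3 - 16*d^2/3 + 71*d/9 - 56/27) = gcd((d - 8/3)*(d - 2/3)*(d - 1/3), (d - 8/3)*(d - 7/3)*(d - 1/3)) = d^2 - 3*d + 8/9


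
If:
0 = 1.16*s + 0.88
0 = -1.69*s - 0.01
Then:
No Solution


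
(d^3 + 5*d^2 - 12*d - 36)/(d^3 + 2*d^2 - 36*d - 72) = (d - 3)/(d - 6)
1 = 1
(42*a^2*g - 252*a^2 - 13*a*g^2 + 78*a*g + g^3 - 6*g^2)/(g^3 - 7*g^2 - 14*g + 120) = (42*a^2 - 13*a*g + g^2)/(g^2 - g - 20)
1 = 1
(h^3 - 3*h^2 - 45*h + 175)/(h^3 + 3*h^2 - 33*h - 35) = (h - 5)/(h + 1)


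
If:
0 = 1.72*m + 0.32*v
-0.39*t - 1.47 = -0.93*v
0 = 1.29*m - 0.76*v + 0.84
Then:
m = -0.16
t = -1.77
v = 0.84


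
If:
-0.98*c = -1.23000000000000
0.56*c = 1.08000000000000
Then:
No Solution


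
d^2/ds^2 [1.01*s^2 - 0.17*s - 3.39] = 2.02000000000000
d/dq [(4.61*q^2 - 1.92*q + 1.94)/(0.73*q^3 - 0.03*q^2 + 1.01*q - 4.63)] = (-3.3653*q^4 + 2.8032*q^3 + 0.349900000000002*q^2 - 42.5722*q + 6.9302)/(0.5329*q^6 - 0.0438*q^5 + 1.4755*q^4 - 6.8204*q^3 + 1.2979*q^2 - 9.3526*q + 21.4369)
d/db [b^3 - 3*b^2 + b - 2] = 3*b^2 - 6*b + 1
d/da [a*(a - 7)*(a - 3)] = 3*a^2 - 20*a + 21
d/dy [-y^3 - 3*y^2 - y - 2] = -3*y^2 - 6*y - 1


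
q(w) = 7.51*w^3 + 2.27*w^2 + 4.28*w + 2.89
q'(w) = 22.53*w^2 + 4.54*w + 4.28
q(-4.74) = -766.18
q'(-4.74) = 488.96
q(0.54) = 7.05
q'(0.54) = 13.30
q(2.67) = 173.45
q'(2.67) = 177.02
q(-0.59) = -0.39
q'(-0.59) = 9.44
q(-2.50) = -110.97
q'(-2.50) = 133.74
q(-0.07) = 2.60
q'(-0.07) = 4.07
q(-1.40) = -19.26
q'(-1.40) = 42.08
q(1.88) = 68.86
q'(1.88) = 92.45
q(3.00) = 238.93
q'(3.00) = 220.67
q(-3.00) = -192.29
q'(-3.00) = 193.43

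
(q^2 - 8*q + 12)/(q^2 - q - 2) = (q - 6)/(q + 1)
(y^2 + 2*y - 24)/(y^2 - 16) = (y + 6)/(y + 4)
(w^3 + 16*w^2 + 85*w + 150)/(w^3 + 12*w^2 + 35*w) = (w^2 + 11*w + 30)/(w*(w + 7))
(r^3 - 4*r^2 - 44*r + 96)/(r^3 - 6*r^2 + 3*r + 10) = (r^2 - 2*r - 48)/(r^2 - 4*r - 5)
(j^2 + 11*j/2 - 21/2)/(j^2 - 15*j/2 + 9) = (j + 7)/(j - 6)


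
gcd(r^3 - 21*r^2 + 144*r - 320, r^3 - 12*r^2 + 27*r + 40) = r^2 - 13*r + 40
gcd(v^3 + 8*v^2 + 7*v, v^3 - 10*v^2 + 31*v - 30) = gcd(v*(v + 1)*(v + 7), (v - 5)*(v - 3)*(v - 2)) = 1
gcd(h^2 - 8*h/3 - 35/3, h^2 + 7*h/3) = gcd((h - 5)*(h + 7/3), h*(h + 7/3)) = h + 7/3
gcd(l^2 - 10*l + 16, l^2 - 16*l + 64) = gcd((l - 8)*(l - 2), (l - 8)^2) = l - 8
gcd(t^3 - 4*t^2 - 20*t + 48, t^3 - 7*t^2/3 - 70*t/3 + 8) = t^2 - 2*t - 24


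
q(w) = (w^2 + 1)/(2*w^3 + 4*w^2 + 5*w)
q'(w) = 2*w/(2*w^3 + 4*w^2 + 5*w) + (w^2 + 1)*(-6*w^2 - 8*w - 5)/(2*w^3 + 4*w^2 + 5*w)^2 = (-2*w^4 - w^2 - 8*w - 5)/(w^2*(4*w^4 + 16*w^3 + 36*w^2 + 40*w + 25))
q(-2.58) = -0.37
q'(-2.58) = -0.19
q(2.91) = 0.10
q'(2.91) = -0.02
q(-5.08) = -0.15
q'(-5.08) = -0.04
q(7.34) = 0.05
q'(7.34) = -0.01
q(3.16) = 0.09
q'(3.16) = -0.02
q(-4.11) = -0.19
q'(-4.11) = -0.07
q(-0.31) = -0.89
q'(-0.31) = -1.76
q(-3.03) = -0.30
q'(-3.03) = -0.14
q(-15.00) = -0.04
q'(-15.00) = 0.00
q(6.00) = 0.06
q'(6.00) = -0.00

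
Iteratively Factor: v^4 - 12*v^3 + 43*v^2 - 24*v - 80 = (v + 1)*(v^3 - 13*v^2 + 56*v - 80) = (v - 5)*(v + 1)*(v^2 - 8*v + 16) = (v - 5)*(v - 4)*(v + 1)*(v - 4)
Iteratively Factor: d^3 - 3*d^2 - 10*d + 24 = (d - 2)*(d^2 - d - 12) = (d - 4)*(d - 2)*(d + 3)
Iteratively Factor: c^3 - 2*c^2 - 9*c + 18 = (c - 2)*(c^2 - 9) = (c - 2)*(c + 3)*(c - 3)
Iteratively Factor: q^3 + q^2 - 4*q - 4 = (q + 1)*(q^2 - 4) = (q - 2)*(q + 1)*(q + 2)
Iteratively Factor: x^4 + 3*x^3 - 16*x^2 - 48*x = (x - 4)*(x^3 + 7*x^2 + 12*x) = (x - 4)*(x + 4)*(x^2 + 3*x) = x*(x - 4)*(x + 4)*(x + 3)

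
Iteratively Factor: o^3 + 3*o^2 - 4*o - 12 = (o - 2)*(o^2 + 5*o + 6) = (o - 2)*(o + 3)*(o + 2)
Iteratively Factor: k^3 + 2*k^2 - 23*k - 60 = (k + 3)*(k^2 - k - 20) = (k + 3)*(k + 4)*(k - 5)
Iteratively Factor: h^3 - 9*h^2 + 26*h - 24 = (h - 3)*(h^2 - 6*h + 8) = (h - 3)*(h - 2)*(h - 4)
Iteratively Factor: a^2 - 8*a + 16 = (a - 4)*(a - 4)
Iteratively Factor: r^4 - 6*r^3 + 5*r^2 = (r)*(r^3 - 6*r^2 + 5*r) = r^2*(r^2 - 6*r + 5) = r^2*(r - 1)*(r - 5)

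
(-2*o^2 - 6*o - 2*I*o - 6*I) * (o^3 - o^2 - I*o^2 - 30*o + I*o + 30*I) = -2*o^5 - 4*o^4 + 64*o^3 + 176*o^2 + 66*o + 180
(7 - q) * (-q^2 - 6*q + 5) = q^3 - q^2 - 47*q + 35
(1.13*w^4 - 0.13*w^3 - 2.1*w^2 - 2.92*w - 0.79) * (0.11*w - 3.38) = 0.1243*w^5 - 3.8337*w^4 + 0.2084*w^3 + 6.7768*w^2 + 9.7827*w + 2.6702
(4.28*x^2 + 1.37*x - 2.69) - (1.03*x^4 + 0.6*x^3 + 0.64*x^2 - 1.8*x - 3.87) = -1.03*x^4 - 0.6*x^3 + 3.64*x^2 + 3.17*x + 1.18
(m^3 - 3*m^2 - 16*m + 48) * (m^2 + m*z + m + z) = m^5 + m^4*z - 2*m^4 - 2*m^3*z - 19*m^3 - 19*m^2*z + 32*m^2 + 32*m*z + 48*m + 48*z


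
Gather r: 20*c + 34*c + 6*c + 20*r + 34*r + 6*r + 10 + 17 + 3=60*c + 60*r + 30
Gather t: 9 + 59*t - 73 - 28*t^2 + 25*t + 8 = -28*t^2 + 84*t - 56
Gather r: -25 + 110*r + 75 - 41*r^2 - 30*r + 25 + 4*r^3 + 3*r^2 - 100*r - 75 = 4*r^3 - 38*r^2 - 20*r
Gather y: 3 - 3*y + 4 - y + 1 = 8 - 4*y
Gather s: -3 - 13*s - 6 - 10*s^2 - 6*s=-10*s^2 - 19*s - 9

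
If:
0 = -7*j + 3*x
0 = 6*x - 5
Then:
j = 5/14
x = 5/6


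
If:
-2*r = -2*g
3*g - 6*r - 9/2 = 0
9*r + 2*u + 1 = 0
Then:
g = -3/2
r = -3/2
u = 25/4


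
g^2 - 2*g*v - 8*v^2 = (g - 4*v)*(g + 2*v)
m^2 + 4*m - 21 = (m - 3)*(m + 7)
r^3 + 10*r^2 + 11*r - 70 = (r - 2)*(r + 5)*(r + 7)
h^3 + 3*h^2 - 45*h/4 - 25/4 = (h - 5/2)*(h + 1/2)*(h + 5)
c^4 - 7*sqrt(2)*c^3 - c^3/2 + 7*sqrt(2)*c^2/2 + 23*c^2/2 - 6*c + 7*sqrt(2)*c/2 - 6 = (c - 1)*(c + 1/2)*(c - 6*sqrt(2))*(c - sqrt(2))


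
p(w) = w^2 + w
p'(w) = 2*w + 1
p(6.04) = 42.52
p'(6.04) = 13.08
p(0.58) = 0.92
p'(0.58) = 2.16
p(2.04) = 6.20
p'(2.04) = 5.08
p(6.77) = 52.60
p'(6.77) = 14.54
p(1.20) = 2.64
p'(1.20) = 3.40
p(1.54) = 3.91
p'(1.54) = 4.08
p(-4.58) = 16.40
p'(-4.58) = -8.16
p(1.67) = 4.46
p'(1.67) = 4.34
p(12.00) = 156.00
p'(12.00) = 25.00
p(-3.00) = 6.00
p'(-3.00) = -5.00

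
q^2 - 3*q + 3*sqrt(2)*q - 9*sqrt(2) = (q - 3)*(q + 3*sqrt(2))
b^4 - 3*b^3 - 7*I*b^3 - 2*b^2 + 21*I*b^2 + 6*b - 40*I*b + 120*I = (b - 3)*(b - 5*I)*(b - 4*I)*(b + 2*I)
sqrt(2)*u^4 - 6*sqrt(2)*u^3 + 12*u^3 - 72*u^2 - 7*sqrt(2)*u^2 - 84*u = u*(u - 7)*(u + 6*sqrt(2))*(sqrt(2)*u + sqrt(2))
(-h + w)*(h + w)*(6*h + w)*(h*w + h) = -6*h^4*w - 6*h^4 - h^3*w^2 - h^3*w + 6*h^2*w^3 + 6*h^2*w^2 + h*w^4 + h*w^3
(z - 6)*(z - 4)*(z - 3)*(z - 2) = z^4 - 15*z^3 + 80*z^2 - 180*z + 144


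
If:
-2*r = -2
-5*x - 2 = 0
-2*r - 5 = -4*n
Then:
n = 7/4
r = 1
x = -2/5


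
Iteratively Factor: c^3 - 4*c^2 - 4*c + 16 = (c - 2)*(c^2 - 2*c - 8) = (c - 4)*(c - 2)*(c + 2)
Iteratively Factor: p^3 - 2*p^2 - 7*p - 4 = (p + 1)*(p^2 - 3*p - 4) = (p - 4)*(p + 1)*(p + 1)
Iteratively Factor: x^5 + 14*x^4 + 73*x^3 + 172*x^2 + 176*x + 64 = (x + 4)*(x^4 + 10*x^3 + 33*x^2 + 40*x + 16) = (x + 1)*(x + 4)*(x^3 + 9*x^2 + 24*x + 16) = (x + 1)*(x + 4)^2*(x^2 + 5*x + 4) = (x + 1)*(x + 4)^3*(x + 1)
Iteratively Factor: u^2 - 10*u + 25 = (u - 5)*(u - 5)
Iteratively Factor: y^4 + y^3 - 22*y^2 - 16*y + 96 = (y + 4)*(y^3 - 3*y^2 - 10*y + 24) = (y - 2)*(y + 4)*(y^2 - y - 12) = (y - 2)*(y + 3)*(y + 4)*(y - 4)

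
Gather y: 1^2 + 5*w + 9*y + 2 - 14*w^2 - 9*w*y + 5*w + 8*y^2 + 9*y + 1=-14*w^2 + 10*w + 8*y^2 + y*(18 - 9*w) + 4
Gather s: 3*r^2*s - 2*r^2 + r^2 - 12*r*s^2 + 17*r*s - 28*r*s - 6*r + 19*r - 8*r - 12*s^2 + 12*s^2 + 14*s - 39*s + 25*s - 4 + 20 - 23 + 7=-r^2 - 12*r*s^2 + 5*r + s*(3*r^2 - 11*r)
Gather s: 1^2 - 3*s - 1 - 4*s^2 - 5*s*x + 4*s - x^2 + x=-4*s^2 + s*(1 - 5*x) - x^2 + x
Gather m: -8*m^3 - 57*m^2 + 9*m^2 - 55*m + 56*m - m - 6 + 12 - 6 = -8*m^3 - 48*m^2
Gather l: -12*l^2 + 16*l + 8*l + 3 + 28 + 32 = -12*l^2 + 24*l + 63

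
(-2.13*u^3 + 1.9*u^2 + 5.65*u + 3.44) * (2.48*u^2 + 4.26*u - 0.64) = -5.2824*u^5 - 4.3618*u^4 + 23.4692*u^3 + 31.3842*u^2 + 11.0384*u - 2.2016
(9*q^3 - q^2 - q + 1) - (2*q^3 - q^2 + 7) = 7*q^3 - q - 6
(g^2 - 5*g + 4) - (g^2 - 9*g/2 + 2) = 2 - g/2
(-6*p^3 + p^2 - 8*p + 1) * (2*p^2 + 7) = -12*p^5 + 2*p^4 - 58*p^3 + 9*p^2 - 56*p + 7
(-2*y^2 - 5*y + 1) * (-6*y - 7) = 12*y^3 + 44*y^2 + 29*y - 7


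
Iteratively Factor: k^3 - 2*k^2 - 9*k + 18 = (k - 3)*(k^2 + k - 6) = (k - 3)*(k + 3)*(k - 2)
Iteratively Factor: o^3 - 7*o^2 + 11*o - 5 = (o - 5)*(o^2 - 2*o + 1) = (o - 5)*(o - 1)*(o - 1)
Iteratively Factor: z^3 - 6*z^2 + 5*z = (z)*(z^2 - 6*z + 5) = z*(z - 1)*(z - 5)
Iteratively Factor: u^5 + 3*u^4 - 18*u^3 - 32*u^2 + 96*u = (u - 2)*(u^4 + 5*u^3 - 8*u^2 - 48*u) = (u - 3)*(u - 2)*(u^3 + 8*u^2 + 16*u) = (u - 3)*(u - 2)*(u + 4)*(u^2 + 4*u) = u*(u - 3)*(u - 2)*(u + 4)*(u + 4)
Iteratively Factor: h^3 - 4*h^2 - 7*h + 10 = (h + 2)*(h^2 - 6*h + 5) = (h - 1)*(h + 2)*(h - 5)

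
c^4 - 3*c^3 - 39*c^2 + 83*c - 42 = (c - 7)*(c - 1)^2*(c + 6)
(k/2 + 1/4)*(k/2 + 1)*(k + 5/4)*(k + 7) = k^4/4 + 43*k^3/16 + 243*k^2/32 + 241*k/32 + 35/16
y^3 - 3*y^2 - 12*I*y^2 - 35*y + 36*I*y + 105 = (y - 3)*(y - 7*I)*(y - 5*I)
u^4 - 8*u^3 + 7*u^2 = u^2*(u - 7)*(u - 1)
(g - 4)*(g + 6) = g^2 + 2*g - 24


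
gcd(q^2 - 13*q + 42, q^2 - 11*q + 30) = q - 6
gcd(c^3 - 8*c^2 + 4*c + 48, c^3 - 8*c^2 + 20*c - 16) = c - 4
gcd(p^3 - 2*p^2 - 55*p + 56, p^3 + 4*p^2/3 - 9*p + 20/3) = p - 1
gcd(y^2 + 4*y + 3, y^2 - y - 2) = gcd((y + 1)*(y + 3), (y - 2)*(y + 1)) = y + 1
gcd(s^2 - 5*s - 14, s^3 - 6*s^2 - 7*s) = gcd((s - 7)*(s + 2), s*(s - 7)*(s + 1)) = s - 7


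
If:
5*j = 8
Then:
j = 8/5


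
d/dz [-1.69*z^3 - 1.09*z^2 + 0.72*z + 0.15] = -5.07*z^2 - 2.18*z + 0.72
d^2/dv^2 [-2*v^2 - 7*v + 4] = -4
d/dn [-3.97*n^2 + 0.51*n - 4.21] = 0.51 - 7.94*n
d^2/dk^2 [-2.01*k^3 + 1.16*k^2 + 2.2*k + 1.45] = 2.32 - 12.06*k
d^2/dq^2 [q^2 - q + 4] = 2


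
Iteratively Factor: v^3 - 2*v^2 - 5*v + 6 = (v - 1)*(v^2 - v - 6) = (v - 3)*(v - 1)*(v + 2)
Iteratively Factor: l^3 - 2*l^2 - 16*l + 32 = (l + 4)*(l^2 - 6*l + 8) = (l - 2)*(l + 4)*(l - 4)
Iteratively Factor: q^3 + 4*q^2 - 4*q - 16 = (q + 2)*(q^2 + 2*q - 8) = (q + 2)*(q + 4)*(q - 2)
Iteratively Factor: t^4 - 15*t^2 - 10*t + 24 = (t + 2)*(t^3 - 2*t^2 - 11*t + 12) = (t - 4)*(t + 2)*(t^2 + 2*t - 3) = (t - 4)*(t - 1)*(t + 2)*(t + 3)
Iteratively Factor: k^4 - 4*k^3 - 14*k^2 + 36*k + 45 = (k - 3)*(k^3 - k^2 - 17*k - 15) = (k - 3)*(k + 1)*(k^2 - 2*k - 15) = (k - 5)*(k - 3)*(k + 1)*(k + 3)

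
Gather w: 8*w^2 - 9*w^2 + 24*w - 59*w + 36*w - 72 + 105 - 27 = -w^2 + w + 6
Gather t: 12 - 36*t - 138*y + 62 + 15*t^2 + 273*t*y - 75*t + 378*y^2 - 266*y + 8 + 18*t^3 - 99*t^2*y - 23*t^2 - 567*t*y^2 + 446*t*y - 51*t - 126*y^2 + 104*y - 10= 18*t^3 + t^2*(-99*y - 8) + t*(-567*y^2 + 719*y - 162) + 252*y^2 - 300*y + 72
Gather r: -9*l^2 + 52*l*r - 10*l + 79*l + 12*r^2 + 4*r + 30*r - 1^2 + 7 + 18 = -9*l^2 + 69*l + 12*r^2 + r*(52*l + 34) + 24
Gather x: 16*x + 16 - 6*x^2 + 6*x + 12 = -6*x^2 + 22*x + 28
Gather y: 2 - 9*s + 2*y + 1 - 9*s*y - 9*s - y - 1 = -18*s + y*(1 - 9*s) + 2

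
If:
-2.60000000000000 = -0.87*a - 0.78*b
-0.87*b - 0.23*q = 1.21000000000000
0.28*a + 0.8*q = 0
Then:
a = 3.91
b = -1.03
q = -1.37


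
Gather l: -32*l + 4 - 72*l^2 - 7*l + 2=-72*l^2 - 39*l + 6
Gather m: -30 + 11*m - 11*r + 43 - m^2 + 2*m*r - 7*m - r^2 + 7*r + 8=-m^2 + m*(2*r + 4) - r^2 - 4*r + 21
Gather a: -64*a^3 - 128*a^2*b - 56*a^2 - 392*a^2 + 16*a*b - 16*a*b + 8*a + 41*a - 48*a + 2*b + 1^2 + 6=-64*a^3 + a^2*(-128*b - 448) + a + 2*b + 7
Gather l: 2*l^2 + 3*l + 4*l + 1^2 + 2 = 2*l^2 + 7*l + 3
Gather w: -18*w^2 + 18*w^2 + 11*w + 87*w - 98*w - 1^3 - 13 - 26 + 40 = 0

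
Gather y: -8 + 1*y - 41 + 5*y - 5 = 6*y - 54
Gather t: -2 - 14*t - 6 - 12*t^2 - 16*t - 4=-12*t^2 - 30*t - 12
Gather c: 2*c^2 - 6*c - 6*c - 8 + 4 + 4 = 2*c^2 - 12*c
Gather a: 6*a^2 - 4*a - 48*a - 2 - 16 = 6*a^2 - 52*a - 18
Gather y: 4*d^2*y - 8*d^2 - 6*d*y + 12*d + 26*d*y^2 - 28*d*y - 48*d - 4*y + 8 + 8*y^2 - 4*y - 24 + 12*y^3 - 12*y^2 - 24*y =-8*d^2 - 36*d + 12*y^3 + y^2*(26*d - 4) + y*(4*d^2 - 34*d - 32) - 16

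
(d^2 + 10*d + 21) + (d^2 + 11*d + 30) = 2*d^2 + 21*d + 51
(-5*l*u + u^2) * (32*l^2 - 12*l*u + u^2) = -160*l^3*u + 92*l^2*u^2 - 17*l*u^3 + u^4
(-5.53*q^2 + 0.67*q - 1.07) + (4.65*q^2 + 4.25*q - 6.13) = -0.88*q^2 + 4.92*q - 7.2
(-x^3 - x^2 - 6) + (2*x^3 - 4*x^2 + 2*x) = x^3 - 5*x^2 + 2*x - 6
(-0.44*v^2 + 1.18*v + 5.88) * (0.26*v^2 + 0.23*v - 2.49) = -0.1144*v^4 + 0.2056*v^3 + 2.8958*v^2 - 1.5858*v - 14.6412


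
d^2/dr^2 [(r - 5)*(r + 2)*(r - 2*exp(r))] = -2*r^2*exp(r) - 2*r*exp(r) + 6*r + 28*exp(r) - 6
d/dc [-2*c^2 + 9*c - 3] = 9 - 4*c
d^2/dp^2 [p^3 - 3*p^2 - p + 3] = 6*p - 6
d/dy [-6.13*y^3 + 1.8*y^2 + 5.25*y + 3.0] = -18.39*y^2 + 3.6*y + 5.25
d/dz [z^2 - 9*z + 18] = 2*z - 9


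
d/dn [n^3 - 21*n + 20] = 3*n^2 - 21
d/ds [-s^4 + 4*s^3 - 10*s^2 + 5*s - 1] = -4*s^3 + 12*s^2 - 20*s + 5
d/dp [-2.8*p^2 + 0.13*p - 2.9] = 0.13 - 5.6*p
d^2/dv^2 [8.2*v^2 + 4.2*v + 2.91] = 16.4000000000000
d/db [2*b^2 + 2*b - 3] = 4*b + 2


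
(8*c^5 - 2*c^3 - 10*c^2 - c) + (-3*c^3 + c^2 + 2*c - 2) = 8*c^5 - 5*c^3 - 9*c^2 + c - 2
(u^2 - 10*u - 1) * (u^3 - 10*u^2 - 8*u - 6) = u^5 - 20*u^4 + 91*u^3 + 84*u^2 + 68*u + 6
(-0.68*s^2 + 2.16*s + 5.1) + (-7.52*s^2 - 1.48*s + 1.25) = -8.2*s^2 + 0.68*s + 6.35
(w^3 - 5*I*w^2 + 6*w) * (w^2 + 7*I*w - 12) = w^5 + 2*I*w^4 + 29*w^3 + 102*I*w^2 - 72*w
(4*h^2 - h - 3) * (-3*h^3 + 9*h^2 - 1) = -12*h^5 + 39*h^4 - 31*h^2 + h + 3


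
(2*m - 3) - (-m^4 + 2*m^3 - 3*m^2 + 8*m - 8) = m^4 - 2*m^3 + 3*m^2 - 6*m + 5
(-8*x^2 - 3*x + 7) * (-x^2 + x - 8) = 8*x^4 - 5*x^3 + 54*x^2 + 31*x - 56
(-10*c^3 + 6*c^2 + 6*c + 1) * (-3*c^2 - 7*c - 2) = 30*c^5 + 52*c^4 - 40*c^3 - 57*c^2 - 19*c - 2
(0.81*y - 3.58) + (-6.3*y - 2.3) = -5.49*y - 5.88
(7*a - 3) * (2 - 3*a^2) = -21*a^3 + 9*a^2 + 14*a - 6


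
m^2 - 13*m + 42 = (m - 7)*(m - 6)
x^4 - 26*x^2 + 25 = (x - 5)*(x - 1)*(x + 1)*(x + 5)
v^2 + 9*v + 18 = (v + 3)*(v + 6)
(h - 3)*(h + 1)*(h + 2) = h^3 - 7*h - 6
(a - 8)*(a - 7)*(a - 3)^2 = a^4 - 21*a^3 + 155*a^2 - 471*a + 504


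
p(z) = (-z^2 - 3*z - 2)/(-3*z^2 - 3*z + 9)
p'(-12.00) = 0.00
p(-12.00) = 0.28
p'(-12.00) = 0.00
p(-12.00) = 0.28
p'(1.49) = -20.06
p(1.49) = 4.08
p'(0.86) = -3.58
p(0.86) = -1.27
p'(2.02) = -1.36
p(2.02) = 1.31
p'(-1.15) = -0.09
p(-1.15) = 0.02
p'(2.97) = -0.25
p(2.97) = 0.75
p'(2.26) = -0.77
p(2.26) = 1.06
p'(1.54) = -12.49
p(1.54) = 3.29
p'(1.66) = -5.51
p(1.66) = 2.29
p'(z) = (-2*z - 3)/(-3*z^2 - 3*z + 9) + (6*z + 3)*(-z^2 - 3*z - 2)/(-3*z^2 - 3*z + 9)^2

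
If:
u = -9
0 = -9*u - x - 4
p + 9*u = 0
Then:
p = 81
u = -9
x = 77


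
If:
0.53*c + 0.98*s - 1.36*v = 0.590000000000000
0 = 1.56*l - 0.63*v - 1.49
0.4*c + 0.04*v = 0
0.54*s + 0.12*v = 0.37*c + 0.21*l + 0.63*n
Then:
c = -0.1*v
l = 0.403846153846154*v + 0.955128205128205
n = 1.3504510229*v + 0.197658917046672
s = 1.44183673469388*v + 0.602040816326531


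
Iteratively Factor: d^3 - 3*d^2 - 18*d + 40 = (d + 4)*(d^2 - 7*d + 10) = (d - 5)*(d + 4)*(d - 2)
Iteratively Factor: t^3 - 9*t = (t)*(t^2 - 9) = t*(t - 3)*(t + 3)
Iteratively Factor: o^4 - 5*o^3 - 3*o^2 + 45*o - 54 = (o + 3)*(o^3 - 8*o^2 + 21*o - 18) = (o - 3)*(o + 3)*(o^2 - 5*o + 6) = (o - 3)*(o - 2)*(o + 3)*(o - 3)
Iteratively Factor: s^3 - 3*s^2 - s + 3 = (s - 3)*(s^2 - 1) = (s - 3)*(s - 1)*(s + 1)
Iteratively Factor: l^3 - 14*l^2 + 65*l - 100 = (l - 5)*(l^2 - 9*l + 20) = (l - 5)^2*(l - 4)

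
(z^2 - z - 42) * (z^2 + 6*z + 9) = z^4 + 5*z^3 - 39*z^2 - 261*z - 378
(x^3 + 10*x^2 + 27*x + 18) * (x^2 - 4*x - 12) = x^5 + 6*x^4 - 25*x^3 - 210*x^2 - 396*x - 216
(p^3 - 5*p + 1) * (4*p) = 4*p^4 - 20*p^2 + 4*p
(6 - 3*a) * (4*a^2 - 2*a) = -12*a^3 + 30*a^2 - 12*a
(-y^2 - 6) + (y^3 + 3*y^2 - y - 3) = y^3 + 2*y^2 - y - 9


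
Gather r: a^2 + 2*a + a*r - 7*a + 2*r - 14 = a^2 - 5*a + r*(a + 2) - 14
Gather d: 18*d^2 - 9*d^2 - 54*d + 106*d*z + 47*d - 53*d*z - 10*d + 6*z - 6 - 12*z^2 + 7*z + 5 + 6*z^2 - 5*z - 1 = 9*d^2 + d*(53*z - 17) - 6*z^2 + 8*z - 2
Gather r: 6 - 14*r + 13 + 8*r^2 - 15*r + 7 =8*r^2 - 29*r + 26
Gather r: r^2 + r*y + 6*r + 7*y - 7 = r^2 + r*(y + 6) + 7*y - 7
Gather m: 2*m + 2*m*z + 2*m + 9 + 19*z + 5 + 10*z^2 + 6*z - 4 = m*(2*z + 4) + 10*z^2 + 25*z + 10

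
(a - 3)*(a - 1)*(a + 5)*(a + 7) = a^4 + 8*a^3 - 10*a^2 - 104*a + 105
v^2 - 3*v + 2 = (v - 2)*(v - 1)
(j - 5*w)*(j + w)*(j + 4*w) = j^3 - 21*j*w^2 - 20*w^3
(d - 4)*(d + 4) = d^2 - 16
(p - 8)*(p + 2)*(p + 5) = p^3 - p^2 - 46*p - 80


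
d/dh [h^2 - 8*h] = 2*h - 8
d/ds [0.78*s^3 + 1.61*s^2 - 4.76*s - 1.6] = 2.34*s^2 + 3.22*s - 4.76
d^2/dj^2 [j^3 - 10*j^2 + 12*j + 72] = 6*j - 20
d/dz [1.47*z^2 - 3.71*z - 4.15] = 2.94*z - 3.71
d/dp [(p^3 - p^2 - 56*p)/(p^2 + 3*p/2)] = 2*(2*p^2 + 6*p + 109)/(4*p^2 + 12*p + 9)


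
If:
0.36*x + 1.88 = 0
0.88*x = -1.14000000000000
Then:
No Solution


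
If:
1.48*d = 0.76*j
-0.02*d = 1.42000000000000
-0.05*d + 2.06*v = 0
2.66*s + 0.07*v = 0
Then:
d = -71.00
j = -138.26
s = 0.05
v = -1.72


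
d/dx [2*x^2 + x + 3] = 4*x + 1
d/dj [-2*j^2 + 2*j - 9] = 2 - 4*j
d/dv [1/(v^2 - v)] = (1 - 2*v)/(v^2*(v - 1)^2)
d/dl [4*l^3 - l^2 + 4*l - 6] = 12*l^2 - 2*l + 4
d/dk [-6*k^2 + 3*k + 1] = 3 - 12*k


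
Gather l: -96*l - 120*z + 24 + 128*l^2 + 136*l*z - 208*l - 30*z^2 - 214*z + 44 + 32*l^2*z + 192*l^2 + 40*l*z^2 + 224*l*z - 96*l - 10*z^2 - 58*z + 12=l^2*(32*z + 320) + l*(40*z^2 + 360*z - 400) - 40*z^2 - 392*z + 80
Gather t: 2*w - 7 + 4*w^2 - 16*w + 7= 4*w^2 - 14*w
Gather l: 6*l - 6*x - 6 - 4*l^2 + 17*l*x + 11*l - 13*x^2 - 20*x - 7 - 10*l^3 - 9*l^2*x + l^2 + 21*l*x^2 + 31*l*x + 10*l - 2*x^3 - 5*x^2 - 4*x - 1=-10*l^3 + l^2*(-9*x - 3) + l*(21*x^2 + 48*x + 27) - 2*x^3 - 18*x^2 - 30*x - 14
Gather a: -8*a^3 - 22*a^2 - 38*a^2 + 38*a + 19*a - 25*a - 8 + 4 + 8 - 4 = -8*a^3 - 60*a^2 + 32*a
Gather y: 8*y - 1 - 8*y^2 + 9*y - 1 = -8*y^2 + 17*y - 2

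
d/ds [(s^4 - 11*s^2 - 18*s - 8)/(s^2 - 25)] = 2*(s^5 - 50*s^3 + 9*s^2 + 283*s + 225)/(s^4 - 50*s^2 + 625)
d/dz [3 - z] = -1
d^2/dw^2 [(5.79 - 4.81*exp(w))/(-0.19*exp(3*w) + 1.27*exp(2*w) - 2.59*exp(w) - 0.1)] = (0.694564*exp(6*w) - 5.36313*exp(5*w) + 13.658442*exp(4*w) - 28.419819*exp(3*w) + 61.790451*exp(2*w) - 43.027009*exp(w) + 1.54771)*exp(w)/(0.006859*exp(9*w) - 0.137541*exp(8*w) + 1.19985*exp(7*w) - 5.787355*exp(6*w) + 16.21107*exp(5*w) - 24.778731*exp(4*w) + 15.406099*exp(3*w) + 1.97433*exp(2*w) + 0.0777*exp(w) + 0.001)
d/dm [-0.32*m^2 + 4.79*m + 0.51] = 4.79 - 0.64*m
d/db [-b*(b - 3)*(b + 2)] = -3*b^2 + 2*b + 6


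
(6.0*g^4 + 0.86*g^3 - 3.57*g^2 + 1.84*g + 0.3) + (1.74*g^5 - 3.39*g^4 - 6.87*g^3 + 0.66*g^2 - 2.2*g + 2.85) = 1.74*g^5 + 2.61*g^4 - 6.01*g^3 - 2.91*g^2 - 0.36*g + 3.15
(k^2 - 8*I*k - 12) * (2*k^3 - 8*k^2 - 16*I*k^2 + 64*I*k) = 2*k^5 - 8*k^4 - 32*I*k^4 - 152*k^3 + 128*I*k^3 + 608*k^2 + 192*I*k^2 - 768*I*k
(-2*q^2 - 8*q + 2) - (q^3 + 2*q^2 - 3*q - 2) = -q^3 - 4*q^2 - 5*q + 4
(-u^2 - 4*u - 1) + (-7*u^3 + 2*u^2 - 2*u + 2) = -7*u^3 + u^2 - 6*u + 1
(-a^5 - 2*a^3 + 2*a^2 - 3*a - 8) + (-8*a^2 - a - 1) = -a^5 - 2*a^3 - 6*a^2 - 4*a - 9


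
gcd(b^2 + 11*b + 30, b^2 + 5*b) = b + 5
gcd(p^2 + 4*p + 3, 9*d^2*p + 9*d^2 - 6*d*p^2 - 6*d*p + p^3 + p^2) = p + 1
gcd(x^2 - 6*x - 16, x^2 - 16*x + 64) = x - 8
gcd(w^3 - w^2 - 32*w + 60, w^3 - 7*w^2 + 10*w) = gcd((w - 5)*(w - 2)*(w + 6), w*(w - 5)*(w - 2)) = w^2 - 7*w + 10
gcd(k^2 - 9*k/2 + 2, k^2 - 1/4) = k - 1/2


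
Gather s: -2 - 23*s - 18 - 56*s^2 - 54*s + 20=-56*s^2 - 77*s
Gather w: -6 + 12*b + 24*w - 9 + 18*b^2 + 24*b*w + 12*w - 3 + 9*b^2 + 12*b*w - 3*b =27*b^2 + 9*b + w*(36*b + 36) - 18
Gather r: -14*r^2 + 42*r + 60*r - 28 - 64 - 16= -14*r^2 + 102*r - 108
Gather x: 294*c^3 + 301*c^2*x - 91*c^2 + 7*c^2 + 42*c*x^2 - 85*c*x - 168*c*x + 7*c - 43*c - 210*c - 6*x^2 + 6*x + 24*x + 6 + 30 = 294*c^3 - 84*c^2 - 246*c + x^2*(42*c - 6) + x*(301*c^2 - 253*c + 30) + 36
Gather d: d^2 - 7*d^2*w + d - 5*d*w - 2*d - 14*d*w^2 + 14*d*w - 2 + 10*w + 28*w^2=d^2*(1 - 7*w) + d*(-14*w^2 + 9*w - 1) + 28*w^2 + 10*w - 2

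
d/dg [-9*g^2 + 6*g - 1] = 6 - 18*g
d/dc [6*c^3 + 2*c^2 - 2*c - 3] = 18*c^2 + 4*c - 2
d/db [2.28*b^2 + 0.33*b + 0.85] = 4.56*b + 0.33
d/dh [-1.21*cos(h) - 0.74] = 1.21*sin(h)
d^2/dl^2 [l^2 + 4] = 2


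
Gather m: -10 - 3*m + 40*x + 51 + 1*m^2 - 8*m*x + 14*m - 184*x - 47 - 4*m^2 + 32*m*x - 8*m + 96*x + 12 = -3*m^2 + m*(24*x + 3) - 48*x + 6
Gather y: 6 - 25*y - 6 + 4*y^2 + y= 4*y^2 - 24*y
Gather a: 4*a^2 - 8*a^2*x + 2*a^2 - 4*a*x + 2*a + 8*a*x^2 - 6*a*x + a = a^2*(6 - 8*x) + a*(8*x^2 - 10*x + 3)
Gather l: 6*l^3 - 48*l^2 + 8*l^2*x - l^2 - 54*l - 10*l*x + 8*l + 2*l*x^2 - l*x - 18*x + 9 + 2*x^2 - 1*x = 6*l^3 + l^2*(8*x - 49) + l*(2*x^2 - 11*x - 46) + 2*x^2 - 19*x + 9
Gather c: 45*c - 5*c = 40*c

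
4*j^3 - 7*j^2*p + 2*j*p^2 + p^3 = (-j + p)^2*(4*j + p)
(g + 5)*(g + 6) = g^2 + 11*g + 30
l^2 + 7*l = l*(l + 7)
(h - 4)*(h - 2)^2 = h^3 - 8*h^2 + 20*h - 16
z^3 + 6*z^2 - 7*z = z*(z - 1)*(z + 7)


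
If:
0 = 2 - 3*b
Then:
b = 2/3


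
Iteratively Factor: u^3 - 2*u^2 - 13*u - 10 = (u + 2)*(u^2 - 4*u - 5) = (u - 5)*(u + 2)*(u + 1)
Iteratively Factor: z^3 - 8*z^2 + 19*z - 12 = (z - 3)*(z^2 - 5*z + 4) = (z - 4)*(z - 3)*(z - 1)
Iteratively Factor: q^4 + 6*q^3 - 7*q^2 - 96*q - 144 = (q - 4)*(q^3 + 10*q^2 + 33*q + 36) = (q - 4)*(q + 3)*(q^2 + 7*q + 12) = (q - 4)*(q + 3)*(q + 4)*(q + 3)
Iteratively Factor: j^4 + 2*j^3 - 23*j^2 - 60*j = (j)*(j^3 + 2*j^2 - 23*j - 60) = j*(j + 3)*(j^2 - j - 20) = j*(j + 3)*(j + 4)*(j - 5)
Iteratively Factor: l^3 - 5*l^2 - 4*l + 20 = (l + 2)*(l^2 - 7*l + 10) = (l - 5)*(l + 2)*(l - 2)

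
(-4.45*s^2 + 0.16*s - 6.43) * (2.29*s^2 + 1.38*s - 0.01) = -10.1905*s^4 - 5.7746*s^3 - 14.4594*s^2 - 8.875*s + 0.0643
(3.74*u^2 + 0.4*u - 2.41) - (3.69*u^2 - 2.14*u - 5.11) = 0.0500000000000003*u^2 + 2.54*u + 2.7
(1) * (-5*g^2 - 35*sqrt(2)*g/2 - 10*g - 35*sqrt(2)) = -5*g^2 - 35*sqrt(2)*g/2 - 10*g - 35*sqrt(2)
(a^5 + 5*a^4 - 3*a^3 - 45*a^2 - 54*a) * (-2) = -2*a^5 - 10*a^4 + 6*a^3 + 90*a^2 + 108*a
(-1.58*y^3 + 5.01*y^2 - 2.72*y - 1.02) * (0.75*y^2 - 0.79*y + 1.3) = -1.185*y^5 + 5.0057*y^4 - 8.0519*y^3 + 7.8968*y^2 - 2.7302*y - 1.326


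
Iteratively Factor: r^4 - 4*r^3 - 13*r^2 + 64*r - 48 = (r - 4)*(r^3 - 13*r + 12) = (r - 4)*(r - 1)*(r^2 + r - 12) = (r - 4)*(r - 3)*(r - 1)*(r + 4)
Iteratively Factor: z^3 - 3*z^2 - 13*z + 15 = (z - 5)*(z^2 + 2*z - 3) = (z - 5)*(z + 3)*(z - 1)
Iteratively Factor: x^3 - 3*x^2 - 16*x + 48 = (x + 4)*(x^2 - 7*x + 12) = (x - 4)*(x + 4)*(x - 3)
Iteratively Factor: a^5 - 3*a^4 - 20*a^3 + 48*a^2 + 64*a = (a - 4)*(a^4 + a^3 - 16*a^2 - 16*a) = (a - 4)^2*(a^3 + 5*a^2 + 4*a) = (a - 4)^2*(a + 4)*(a^2 + a) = a*(a - 4)^2*(a + 4)*(a + 1)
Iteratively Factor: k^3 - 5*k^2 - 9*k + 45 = (k - 3)*(k^2 - 2*k - 15) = (k - 5)*(k - 3)*(k + 3)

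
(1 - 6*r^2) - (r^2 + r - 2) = -7*r^2 - r + 3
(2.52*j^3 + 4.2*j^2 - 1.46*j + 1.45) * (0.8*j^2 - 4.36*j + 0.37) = 2.016*j^5 - 7.6272*j^4 - 18.5476*j^3 + 9.0796*j^2 - 6.8622*j + 0.5365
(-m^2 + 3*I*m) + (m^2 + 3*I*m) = 6*I*m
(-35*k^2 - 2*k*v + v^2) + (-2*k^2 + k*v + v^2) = -37*k^2 - k*v + 2*v^2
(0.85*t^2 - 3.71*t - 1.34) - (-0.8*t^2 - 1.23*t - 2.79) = 1.65*t^2 - 2.48*t + 1.45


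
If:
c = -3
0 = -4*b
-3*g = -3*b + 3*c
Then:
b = 0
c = -3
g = 3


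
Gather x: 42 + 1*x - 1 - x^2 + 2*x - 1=-x^2 + 3*x + 40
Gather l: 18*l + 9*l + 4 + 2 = 27*l + 6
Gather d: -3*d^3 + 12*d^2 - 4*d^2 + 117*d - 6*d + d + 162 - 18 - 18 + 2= -3*d^3 + 8*d^2 + 112*d + 128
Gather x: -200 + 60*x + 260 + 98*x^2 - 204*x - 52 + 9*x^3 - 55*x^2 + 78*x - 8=9*x^3 + 43*x^2 - 66*x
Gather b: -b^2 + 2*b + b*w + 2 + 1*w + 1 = -b^2 + b*(w + 2) + w + 3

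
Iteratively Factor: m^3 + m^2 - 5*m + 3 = (m - 1)*(m^2 + 2*m - 3) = (m - 1)^2*(m + 3)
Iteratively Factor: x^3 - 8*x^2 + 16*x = (x - 4)*(x^2 - 4*x) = x*(x - 4)*(x - 4)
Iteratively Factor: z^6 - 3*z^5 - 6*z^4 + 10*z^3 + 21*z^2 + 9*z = (z + 1)*(z^5 - 4*z^4 - 2*z^3 + 12*z^2 + 9*z) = (z + 1)^2*(z^4 - 5*z^3 + 3*z^2 + 9*z) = z*(z + 1)^2*(z^3 - 5*z^2 + 3*z + 9) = z*(z - 3)*(z + 1)^2*(z^2 - 2*z - 3) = z*(z - 3)^2*(z + 1)^2*(z + 1)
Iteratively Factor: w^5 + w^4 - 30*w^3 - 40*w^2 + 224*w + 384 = (w + 3)*(w^4 - 2*w^3 - 24*w^2 + 32*w + 128) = (w + 2)*(w + 3)*(w^3 - 4*w^2 - 16*w + 64) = (w - 4)*(w + 2)*(w + 3)*(w^2 - 16) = (w - 4)*(w + 2)*(w + 3)*(w + 4)*(w - 4)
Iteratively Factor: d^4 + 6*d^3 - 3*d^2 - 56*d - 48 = (d + 4)*(d^3 + 2*d^2 - 11*d - 12) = (d + 1)*(d + 4)*(d^2 + d - 12) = (d - 3)*(d + 1)*(d + 4)*(d + 4)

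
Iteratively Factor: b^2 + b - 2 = (b - 1)*(b + 2)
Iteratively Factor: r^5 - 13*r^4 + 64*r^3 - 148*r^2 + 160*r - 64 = (r - 1)*(r^4 - 12*r^3 + 52*r^2 - 96*r + 64) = (r - 2)*(r - 1)*(r^3 - 10*r^2 + 32*r - 32) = (r - 2)^2*(r - 1)*(r^2 - 8*r + 16) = (r - 4)*(r - 2)^2*(r - 1)*(r - 4)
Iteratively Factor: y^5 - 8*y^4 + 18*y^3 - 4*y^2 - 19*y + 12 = (y - 1)*(y^4 - 7*y^3 + 11*y^2 + 7*y - 12) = (y - 1)^2*(y^3 - 6*y^2 + 5*y + 12) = (y - 1)^2*(y + 1)*(y^2 - 7*y + 12) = (y - 3)*(y - 1)^2*(y + 1)*(y - 4)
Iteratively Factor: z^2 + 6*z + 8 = (z + 2)*(z + 4)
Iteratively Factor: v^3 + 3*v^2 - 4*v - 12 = (v + 3)*(v^2 - 4) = (v + 2)*(v + 3)*(v - 2)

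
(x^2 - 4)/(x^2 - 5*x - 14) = (x - 2)/(x - 7)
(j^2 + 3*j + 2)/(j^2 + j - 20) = (j^2 + 3*j + 2)/(j^2 + j - 20)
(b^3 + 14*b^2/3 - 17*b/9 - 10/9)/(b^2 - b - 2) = (-9*b^3 - 42*b^2 + 17*b + 10)/(9*(-b^2 + b + 2))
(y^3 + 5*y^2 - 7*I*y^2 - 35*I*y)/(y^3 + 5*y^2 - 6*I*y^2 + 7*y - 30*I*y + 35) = y/(y + I)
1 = 1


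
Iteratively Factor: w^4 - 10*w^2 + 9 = (w - 1)*(w^3 + w^2 - 9*w - 9) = (w - 1)*(w + 3)*(w^2 - 2*w - 3) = (w - 3)*(w - 1)*(w + 3)*(w + 1)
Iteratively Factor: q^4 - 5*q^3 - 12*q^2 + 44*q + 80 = (q + 2)*(q^3 - 7*q^2 + 2*q + 40) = (q - 5)*(q + 2)*(q^2 - 2*q - 8) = (q - 5)*(q + 2)^2*(q - 4)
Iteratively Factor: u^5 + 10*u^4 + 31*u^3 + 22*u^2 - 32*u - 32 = (u - 1)*(u^4 + 11*u^3 + 42*u^2 + 64*u + 32) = (u - 1)*(u + 4)*(u^3 + 7*u^2 + 14*u + 8) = (u - 1)*(u + 1)*(u + 4)*(u^2 + 6*u + 8) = (u - 1)*(u + 1)*(u + 2)*(u + 4)*(u + 4)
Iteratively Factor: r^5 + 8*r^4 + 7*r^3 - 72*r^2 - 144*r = (r + 4)*(r^4 + 4*r^3 - 9*r^2 - 36*r) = (r + 3)*(r + 4)*(r^3 + r^2 - 12*r) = r*(r + 3)*(r + 4)*(r^2 + r - 12) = r*(r + 3)*(r + 4)^2*(r - 3)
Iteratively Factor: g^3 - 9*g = (g - 3)*(g^2 + 3*g) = (g - 3)*(g + 3)*(g)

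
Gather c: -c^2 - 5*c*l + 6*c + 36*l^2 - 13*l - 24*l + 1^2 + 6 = -c^2 + c*(6 - 5*l) + 36*l^2 - 37*l + 7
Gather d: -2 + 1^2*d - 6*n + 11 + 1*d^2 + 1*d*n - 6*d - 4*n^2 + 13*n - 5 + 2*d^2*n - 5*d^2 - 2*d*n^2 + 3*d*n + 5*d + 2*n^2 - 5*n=d^2*(2*n - 4) + d*(-2*n^2 + 4*n) - 2*n^2 + 2*n + 4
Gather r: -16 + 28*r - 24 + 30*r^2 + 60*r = 30*r^2 + 88*r - 40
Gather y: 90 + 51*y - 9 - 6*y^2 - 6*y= -6*y^2 + 45*y + 81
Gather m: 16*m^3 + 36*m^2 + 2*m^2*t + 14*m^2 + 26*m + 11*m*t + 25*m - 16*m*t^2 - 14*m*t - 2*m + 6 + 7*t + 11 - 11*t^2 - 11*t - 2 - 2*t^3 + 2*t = 16*m^3 + m^2*(2*t + 50) + m*(-16*t^2 - 3*t + 49) - 2*t^3 - 11*t^2 - 2*t + 15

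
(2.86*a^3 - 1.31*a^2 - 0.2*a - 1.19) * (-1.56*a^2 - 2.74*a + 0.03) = -4.4616*a^5 - 5.7928*a^4 + 3.9872*a^3 + 2.3651*a^2 + 3.2546*a - 0.0357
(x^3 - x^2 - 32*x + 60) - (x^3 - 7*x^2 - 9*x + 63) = 6*x^2 - 23*x - 3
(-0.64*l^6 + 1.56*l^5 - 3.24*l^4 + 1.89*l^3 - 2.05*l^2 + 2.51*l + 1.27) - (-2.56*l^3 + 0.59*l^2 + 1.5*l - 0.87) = -0.64*l^6 + 1.56*l^5 - 3.24*l^4 + 4.45*l^3 - 2.64*l^2 + 1.01*l + 2.14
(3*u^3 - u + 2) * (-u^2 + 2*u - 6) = -3*u^5 + 6*u^4 - 17*u^3 - 4*u^2 + 10*u - 12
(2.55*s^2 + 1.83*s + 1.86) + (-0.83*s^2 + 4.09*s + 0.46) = 1.72*s^2 + 5.92*s + 2.32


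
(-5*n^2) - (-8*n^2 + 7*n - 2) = 3*n^2 - 7*n + 2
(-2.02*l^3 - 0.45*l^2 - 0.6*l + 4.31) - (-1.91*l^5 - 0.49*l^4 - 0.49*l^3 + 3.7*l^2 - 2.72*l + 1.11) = 1.91*l^5 + 0.49*l^4 - 1.53*l^3 - 4.15*l^2 + 2.12*l + 3.2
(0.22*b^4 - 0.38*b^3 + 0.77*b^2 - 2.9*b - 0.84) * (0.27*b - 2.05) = 0.0594*b^5 - 0.5536*b^4 + 0.9869*b^3 - 2.3615*b^2 + 5.7182*b + 1.722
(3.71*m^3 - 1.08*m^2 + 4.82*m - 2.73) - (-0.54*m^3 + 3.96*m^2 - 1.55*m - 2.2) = 4.25*m^3 - 5.04*m^2 + 6.37*m - 0.53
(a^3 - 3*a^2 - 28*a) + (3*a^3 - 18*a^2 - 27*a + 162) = 4*a^3 - 21*a^2 - 55*a + 162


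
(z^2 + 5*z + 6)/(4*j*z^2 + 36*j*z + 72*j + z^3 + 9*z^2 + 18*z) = (z + 2)/(4*j*z + 24*j + z^2 + 6*z)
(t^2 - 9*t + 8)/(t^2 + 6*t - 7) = (t - 8)/(t + 7)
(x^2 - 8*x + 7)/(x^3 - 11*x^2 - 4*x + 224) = (x - 1)/(x^2 - 4*x - 32)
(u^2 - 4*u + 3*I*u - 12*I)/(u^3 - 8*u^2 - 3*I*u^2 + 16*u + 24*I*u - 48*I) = (u + 3*I)/(u^2 - u*(4 + 3*I) + 12*I)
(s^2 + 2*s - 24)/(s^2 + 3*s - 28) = (s + 6)/(s + 7)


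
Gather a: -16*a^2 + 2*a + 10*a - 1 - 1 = -16*a^2 + 12*a - 2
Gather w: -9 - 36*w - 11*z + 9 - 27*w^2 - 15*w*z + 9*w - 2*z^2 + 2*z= -27*w^2 + w*(-15*z - 27) - 2*z^2 - 9*z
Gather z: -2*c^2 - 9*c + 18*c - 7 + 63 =-2*c^2 + 9*c + 56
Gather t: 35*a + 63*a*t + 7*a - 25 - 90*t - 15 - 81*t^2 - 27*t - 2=42*a - 81*t^2 + t*(63*a - 117) - 42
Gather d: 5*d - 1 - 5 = 5*d - 6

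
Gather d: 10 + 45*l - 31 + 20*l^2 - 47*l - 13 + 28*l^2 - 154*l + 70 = 48*l^2 - 156*l + 36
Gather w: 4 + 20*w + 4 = 20*w + 8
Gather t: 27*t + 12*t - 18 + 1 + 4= 39*t - 13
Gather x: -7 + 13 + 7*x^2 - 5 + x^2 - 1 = 8*x^2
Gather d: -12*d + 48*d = 36*d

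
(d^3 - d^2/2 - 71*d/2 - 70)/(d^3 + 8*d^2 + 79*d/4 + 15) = 2*(d - 7)/(2*d + 3)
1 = 1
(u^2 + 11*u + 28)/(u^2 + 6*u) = (u^2 + 11*u + 28)/(u*(u + 6))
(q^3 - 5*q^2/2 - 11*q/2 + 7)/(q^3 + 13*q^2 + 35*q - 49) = (q^2 - 3*q/2 - 7)/(q^2 + 14*q + 49)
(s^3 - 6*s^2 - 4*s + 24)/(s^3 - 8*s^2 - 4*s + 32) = (s - 6)/(s - 8)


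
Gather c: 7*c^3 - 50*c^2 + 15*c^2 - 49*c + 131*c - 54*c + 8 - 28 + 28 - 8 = 7*c^3 - 35*c^2 + 28*c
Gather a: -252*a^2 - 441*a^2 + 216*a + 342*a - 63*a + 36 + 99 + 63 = -693*a^2 + 495*a + 198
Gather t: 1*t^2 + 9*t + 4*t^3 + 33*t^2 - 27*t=4*t^3 + 34*t^2 - 18*t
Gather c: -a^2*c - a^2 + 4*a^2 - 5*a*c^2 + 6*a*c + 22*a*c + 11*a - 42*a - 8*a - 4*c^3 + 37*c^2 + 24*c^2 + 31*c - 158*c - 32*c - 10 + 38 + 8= 3*a^2 - 39*a - 4*c^3 + c^2*(61 - 5*a) + c*(-a^2 + 28*a - 159) + 36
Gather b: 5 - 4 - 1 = 0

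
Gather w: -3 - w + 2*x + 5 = -w + 2*x + 2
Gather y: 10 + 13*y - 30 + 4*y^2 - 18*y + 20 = 4*y^2 - 5*y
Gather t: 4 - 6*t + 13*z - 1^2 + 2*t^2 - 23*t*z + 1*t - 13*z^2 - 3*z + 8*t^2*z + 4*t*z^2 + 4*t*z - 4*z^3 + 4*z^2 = t^2*(8*z + 2) + t*(4*z^2 - 19*z - 5) - 4*z^3 - 9*z^2 + 10*z + 3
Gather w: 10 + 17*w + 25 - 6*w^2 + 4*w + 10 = -6*w^2 + 21*w + 45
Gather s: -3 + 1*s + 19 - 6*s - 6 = 10 - 5*s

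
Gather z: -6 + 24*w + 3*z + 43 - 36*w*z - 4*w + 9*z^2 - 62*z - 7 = 20*w + 9*z^2 + z*(-36*w - 59) + 30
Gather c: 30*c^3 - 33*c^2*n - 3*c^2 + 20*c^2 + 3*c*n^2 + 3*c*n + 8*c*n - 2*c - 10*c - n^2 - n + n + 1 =30*c^3 + c^2*(17 - 33*n) + c*(3*n^2 + 11*n - 12) - n^2 + 1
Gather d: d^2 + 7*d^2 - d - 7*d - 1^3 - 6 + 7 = 8*d^2 - 8*d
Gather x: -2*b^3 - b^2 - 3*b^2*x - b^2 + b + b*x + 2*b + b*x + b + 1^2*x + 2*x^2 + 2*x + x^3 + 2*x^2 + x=-2*b^3 - 2*b^2 + 4*b + x^3 + 4*x^2 + x*(-3*b^2 + 2*b + 4)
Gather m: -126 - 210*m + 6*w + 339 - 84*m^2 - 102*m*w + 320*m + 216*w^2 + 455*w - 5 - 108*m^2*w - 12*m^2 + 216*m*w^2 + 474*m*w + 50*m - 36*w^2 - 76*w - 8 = m^2*(-108*w - 96) + m*(216*w^2 + 372*w + 160) + 180*w^2 + 385*w + 200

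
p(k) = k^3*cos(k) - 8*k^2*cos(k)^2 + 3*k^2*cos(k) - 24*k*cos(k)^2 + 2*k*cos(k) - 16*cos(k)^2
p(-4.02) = -4.23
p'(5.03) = 24.90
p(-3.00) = -9.74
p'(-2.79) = 16.06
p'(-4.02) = -29.48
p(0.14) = -18.80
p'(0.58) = 10.75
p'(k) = -k^3*sin(k) + 16*k^2*sin(k)*cos(k) - 3*k^2*sin(k) + 3*k^2*cos(k) + 48*k*sin(k)*cos(k) - 2*k*sin(k) - 16*k*cos(k)^2 + 6*k*cos(k) + 32*sin(k)*cos(k) - 24*cos(k)^2 + 2*cos(k)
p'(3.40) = -13.90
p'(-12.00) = 1930.29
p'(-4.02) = -29.48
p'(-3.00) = 16.26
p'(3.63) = 97.30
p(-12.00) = -1740.53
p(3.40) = -255.77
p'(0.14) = -17.51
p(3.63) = -246.18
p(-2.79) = -6.27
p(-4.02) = -4.23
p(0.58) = -20.84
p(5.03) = 33.52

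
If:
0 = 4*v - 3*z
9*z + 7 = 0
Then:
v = -7/12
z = -7/9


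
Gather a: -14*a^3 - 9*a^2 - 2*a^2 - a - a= -14*a^3 - 11*a^2 - 2*a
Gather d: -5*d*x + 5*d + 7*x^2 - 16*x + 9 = d*(5 - 5*x) + 7*x^2 - 16*x + 9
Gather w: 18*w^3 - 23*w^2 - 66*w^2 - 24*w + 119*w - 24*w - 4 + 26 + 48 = 18*w^3 - 89*w^2 + 71*w + 70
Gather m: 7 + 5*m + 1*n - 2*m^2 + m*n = -2*m^2 + m*(n + 5) + n + 7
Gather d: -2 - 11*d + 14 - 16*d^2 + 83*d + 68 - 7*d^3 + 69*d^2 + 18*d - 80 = -7*d^3 + 53*d^2 + 90*d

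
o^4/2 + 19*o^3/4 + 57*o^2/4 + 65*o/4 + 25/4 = (o/2 + 1/2)*(o + 1)*(o + 5/2)*(o + 5)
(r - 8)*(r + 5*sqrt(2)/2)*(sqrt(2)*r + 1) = sqrt(2)*r^3 - 8*sqrt(2)*r^2 + 6*r^2 - 48*r + 5*sqrt(2)*r/2 - 20*sqrt(2)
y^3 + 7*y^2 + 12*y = y*(y + 3)*(y + 4)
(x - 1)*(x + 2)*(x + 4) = x^3 + 5*x^2 + 2*x - 8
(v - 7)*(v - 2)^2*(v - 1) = v^4 - 12*v^3 + 43*v^2 - 60*v + 28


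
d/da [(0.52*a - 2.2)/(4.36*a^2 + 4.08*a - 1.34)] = (-2.2672*a^2 + 19.184*a + 8.2792)/(19.0096*a^4 + 35.5776*a^3 + 4.9616*a^2 - 10.9344*a + 1.7956)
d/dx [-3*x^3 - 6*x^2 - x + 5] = -9*x^2 - 12*x - 1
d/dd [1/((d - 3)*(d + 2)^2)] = ((3 - d)*(d + 2) - 2*(d - 3)^2)/((d - 3)^3*(d + 2)^3)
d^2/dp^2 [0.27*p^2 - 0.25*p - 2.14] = 0.540000000000000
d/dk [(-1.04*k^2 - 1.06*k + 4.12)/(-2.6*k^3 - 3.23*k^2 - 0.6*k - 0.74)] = (-2.704*k^4 - 5.512*k^3 + 29.3362*k^2 + 28.1544*k + 3.2564)/(6.76*k^6 + 16.796*k^5 + 13.5529*k^4 + 7.724*k^3 + 5.1404*k^2 + 0.888*k + 0.5476)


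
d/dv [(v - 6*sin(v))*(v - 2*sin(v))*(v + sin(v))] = -7*v^2*cos(v) + 3*v^2 - 14*v*sin(v) + 4*v*sin(2*v) + 36*sin(v)^2*cos(v) + 4*sin(v)^2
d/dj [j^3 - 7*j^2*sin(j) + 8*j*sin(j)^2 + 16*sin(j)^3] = -7*j^2*cos(j) + 3*j^2 - 14*j*sin(j) + 8*j*sin(2*j) + 48*sin(j)^2*cos(j) + 8*sin(j)^2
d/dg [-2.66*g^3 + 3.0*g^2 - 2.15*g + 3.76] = -7.98*g^2 + 6.0*g - 2.15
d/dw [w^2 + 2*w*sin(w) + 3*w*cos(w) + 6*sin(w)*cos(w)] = -3*w*sin(w) + 2*w*cos(w) + 2*w + 2*sin(w) + 3*cos(w) + 6*cos(2*w)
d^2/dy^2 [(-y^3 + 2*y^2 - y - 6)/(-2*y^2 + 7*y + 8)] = 2*(41*y^3 + 144*y^2 - 12*y + 206)/(8*y^6 - 84*y^5 + 198*y^4 + 329*y^3 - 792*y^2 - 1344*y - 512)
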